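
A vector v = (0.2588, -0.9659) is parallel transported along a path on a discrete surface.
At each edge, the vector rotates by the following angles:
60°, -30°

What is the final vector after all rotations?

Total rotation: 60° + (-30°) = 30°. Final vector: (0.7071, -0.7071)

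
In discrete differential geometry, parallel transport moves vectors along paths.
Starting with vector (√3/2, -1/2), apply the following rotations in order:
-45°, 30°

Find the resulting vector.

Total rotation: (-45°) + 30° = -15°. Final vector: (0.7071, -0.7071)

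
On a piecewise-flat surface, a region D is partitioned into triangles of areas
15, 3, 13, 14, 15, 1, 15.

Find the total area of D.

15 + 3 + 13 + 14 + 15 + 1 + 15 = 76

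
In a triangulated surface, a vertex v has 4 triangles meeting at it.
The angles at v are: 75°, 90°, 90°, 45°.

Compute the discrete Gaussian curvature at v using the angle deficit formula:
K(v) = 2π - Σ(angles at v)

Sum of angles = 300°. K = 360° - 300° = 60° = π/3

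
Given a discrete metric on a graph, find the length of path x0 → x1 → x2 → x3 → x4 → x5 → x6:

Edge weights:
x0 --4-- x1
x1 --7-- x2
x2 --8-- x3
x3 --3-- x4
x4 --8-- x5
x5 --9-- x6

Arc length = 4 + 7 + 8 + 3 + 8 + 9 = 39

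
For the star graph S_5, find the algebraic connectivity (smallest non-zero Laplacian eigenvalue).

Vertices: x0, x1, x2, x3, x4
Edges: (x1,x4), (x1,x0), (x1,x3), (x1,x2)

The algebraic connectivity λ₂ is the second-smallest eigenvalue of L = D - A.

The star S_5 is the complete bipartite graph K_{1,4} (one hub of degree 4, 4 leaves of degree 1). The Laplacian spectrum of K_{p,q} is 0, p (multiplicity q−1), q (multiplicity p−1), p+q. With p = 1, q = 4: 0 once, 1 with multiplicity 3, and 5 once. (Check: trace L = sum of degrees = 8 = 3·1 + 5.)
Laplacian eigenvalues: [0.0, 1.0, 1.0, 1.0, 5.0]. Algebraic connectivity (smallest non-zero eigenvalue) = 1.0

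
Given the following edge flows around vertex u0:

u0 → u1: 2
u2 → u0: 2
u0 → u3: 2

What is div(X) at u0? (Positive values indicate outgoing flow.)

Divergence = sum of outgoing flows = 2 + (-2) + 2 = 2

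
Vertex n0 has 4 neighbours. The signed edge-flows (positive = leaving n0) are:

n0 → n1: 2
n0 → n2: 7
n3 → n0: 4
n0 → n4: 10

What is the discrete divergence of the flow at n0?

Divergence = sum of outgoing flows = 2 + 7 + (-4) + 10 = 15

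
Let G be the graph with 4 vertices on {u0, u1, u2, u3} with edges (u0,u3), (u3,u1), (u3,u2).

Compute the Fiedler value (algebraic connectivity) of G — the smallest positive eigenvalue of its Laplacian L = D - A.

Degrees: deg(u0) = 1, deg(u1) = 1, deg(u2) = 1, deg(u3) = 3.
L = D − A with rows/columns ordered (u0, u1, u2, u3):
  [ 1,  0,  0, -1]
  [ 0,  1,  0, -1]
  [ 0,  0,  1, -1]
  [-1, -1, -1,  3]
Characteristic polynomial: det(λI − L) = λ(λ − 1)²(λ − 4).
Roots: λ = 0; (λ − 1) = 0 ⇒ λ = 1 (multiplicity 2); (λ − 4) = 0 ⇒ λ = 4.
(Check: the roots sum (with multiplicity) to 6, matching trace L = Σdeg = 2·3 = 6.)
Laplacian eigenvalues: [0.0, 1.0, 1.0, 4.0]. Algebraic connectivity (smallest non-zero eigenvalue) = 1.0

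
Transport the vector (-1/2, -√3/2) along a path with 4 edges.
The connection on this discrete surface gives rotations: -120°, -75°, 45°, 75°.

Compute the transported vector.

Total rotation: (-120°) + (-75°) + 45° + 75° = -75°. Final vector: (-0.9659, 0.2588)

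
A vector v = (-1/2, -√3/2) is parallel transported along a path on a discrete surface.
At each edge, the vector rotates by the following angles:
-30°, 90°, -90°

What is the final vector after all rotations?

Total rotation: (-30°) + 90° + (-90°) = -30°. Final vector: (-0.8660, -0.5000)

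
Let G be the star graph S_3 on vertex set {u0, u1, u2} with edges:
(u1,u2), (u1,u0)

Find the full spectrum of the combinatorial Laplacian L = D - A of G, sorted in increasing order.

The star S_3 is the complete bipartite graph K_{1,2} (one hub of degree 2, 2 leaves of degree 1). The Laplacian spectrum of K_{p,q} is 0, p (multiplicity q−1), q (multiplicity p−1), p+q. With p = 1, q = 2: 0 once, 1 with multiplicity 1, and 3 once. (Check: trace L = sum of degrees = 4 = 1·1 + 3.)
Laplacian eigenvalues (increasing order): [0.0, 1.0, 3.0]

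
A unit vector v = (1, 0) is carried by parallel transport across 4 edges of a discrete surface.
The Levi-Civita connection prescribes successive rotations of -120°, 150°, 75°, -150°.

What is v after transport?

Total rotation: (-120°) + 150° + 75° + (-150°) = -45°. Final vector: (0.7071, -0.7071)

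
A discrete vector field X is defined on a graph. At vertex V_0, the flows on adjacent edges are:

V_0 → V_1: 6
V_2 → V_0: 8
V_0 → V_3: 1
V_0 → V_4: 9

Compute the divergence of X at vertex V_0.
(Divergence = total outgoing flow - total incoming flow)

Divergence = sum of outgoing flows = 6 + (-8) + 1 + 9 = 8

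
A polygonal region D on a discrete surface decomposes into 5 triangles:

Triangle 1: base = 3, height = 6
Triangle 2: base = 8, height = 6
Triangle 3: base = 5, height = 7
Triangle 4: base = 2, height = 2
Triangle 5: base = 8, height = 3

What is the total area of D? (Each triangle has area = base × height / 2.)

(1/2)×3×6 + (1/2)×8×6 + (1/2)×5×7 + (1/2)×2×2 + (1/2)×8×3 = 64.5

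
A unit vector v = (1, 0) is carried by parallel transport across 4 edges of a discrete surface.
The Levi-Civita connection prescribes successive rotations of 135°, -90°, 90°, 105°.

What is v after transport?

Total rotation: 135° + (-90°) + 90° + 105° = 240° ≡ -120° (mod 360°). Final vector: (-0.5000, -0.8660)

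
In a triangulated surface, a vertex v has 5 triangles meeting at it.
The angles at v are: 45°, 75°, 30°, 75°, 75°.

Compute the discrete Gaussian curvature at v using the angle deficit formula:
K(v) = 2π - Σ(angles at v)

Sum of angles = 300°. K = 360° - 300° = 60°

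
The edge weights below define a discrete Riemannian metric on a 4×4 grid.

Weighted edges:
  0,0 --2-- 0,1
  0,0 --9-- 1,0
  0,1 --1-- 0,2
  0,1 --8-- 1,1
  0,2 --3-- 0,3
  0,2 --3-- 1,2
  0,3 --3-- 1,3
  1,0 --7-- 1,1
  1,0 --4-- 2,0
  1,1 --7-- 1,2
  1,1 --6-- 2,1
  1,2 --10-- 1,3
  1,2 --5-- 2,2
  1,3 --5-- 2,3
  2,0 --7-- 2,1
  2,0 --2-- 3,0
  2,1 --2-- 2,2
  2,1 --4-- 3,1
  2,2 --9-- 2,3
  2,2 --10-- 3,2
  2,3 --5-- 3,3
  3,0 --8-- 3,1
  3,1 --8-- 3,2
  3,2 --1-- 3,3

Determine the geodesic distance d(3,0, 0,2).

Shortest path: 3,0 → 2,0 → 1,0 → 0,0 → 0,1 → 0,2, total weight = 18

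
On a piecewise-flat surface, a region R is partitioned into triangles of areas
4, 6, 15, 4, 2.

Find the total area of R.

4 + 6 + 15 + 4 + 2 = 31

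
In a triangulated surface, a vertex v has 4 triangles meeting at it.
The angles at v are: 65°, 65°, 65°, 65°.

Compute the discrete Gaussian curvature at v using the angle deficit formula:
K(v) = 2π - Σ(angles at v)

Sum of angles = 260°. K = 360° - 260° = 100°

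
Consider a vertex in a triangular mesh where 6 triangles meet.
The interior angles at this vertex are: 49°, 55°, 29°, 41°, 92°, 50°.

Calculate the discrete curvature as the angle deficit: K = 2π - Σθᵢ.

Sum of angles = 316°. K = 360° - 316° = 44° = 11π/45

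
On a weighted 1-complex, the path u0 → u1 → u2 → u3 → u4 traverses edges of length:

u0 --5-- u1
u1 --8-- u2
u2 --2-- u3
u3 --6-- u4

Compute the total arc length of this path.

Arc length = 5 + 8 + 2 + 6 = 21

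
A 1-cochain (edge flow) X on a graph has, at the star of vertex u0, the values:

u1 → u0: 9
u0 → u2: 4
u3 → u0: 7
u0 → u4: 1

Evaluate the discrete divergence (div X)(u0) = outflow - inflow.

Divergence = sum of outgoing flows = (-9) + 4 + (-7) + 1 = -11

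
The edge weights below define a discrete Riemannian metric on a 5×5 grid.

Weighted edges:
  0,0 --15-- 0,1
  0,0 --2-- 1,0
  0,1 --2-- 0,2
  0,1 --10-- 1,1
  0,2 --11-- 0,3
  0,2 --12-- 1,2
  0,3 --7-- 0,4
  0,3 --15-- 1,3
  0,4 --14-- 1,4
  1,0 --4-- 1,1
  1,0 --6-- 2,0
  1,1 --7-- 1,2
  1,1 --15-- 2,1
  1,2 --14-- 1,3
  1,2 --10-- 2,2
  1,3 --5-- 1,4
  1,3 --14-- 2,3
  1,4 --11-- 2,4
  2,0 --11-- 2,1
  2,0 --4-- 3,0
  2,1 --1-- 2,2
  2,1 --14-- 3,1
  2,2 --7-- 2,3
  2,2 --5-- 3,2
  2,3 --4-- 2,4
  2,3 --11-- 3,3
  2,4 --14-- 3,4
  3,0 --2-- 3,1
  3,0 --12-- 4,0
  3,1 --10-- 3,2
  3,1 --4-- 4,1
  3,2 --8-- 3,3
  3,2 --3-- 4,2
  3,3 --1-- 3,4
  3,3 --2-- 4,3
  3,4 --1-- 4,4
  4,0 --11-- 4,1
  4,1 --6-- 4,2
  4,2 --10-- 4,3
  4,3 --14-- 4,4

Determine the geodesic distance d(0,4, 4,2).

Shortest path: 0,4 → 1,4 → 2,4 → 2,3 → 2,2 → 3,2 → 4,2, total weight = 44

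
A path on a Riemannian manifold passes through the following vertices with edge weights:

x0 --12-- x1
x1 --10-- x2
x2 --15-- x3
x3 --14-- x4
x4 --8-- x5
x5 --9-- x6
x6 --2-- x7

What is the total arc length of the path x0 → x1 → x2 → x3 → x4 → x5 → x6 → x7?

Arc length = 12 + 10 + 15 + 14 + 8 + 9 + 2 = 70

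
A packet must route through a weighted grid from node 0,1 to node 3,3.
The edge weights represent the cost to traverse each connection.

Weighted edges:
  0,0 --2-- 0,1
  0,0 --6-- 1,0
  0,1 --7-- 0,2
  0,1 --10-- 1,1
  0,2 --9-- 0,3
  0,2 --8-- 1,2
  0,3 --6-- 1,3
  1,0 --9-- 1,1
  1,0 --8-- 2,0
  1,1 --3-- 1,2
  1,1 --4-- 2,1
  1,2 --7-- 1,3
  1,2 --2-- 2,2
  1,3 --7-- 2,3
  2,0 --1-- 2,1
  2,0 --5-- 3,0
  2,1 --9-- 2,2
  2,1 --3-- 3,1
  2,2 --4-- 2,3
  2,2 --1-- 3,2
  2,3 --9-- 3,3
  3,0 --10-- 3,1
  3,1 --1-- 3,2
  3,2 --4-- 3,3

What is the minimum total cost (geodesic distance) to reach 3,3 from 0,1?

Shortest path: 0,1 → 1,1 → 1,2 → 2,2 → 3,2 → 3,3, total weight = 20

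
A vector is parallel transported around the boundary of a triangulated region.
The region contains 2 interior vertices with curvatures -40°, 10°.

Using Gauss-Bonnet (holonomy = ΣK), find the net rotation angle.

Holonomy = total enclosed curvature = (-40°) + 10° = -30°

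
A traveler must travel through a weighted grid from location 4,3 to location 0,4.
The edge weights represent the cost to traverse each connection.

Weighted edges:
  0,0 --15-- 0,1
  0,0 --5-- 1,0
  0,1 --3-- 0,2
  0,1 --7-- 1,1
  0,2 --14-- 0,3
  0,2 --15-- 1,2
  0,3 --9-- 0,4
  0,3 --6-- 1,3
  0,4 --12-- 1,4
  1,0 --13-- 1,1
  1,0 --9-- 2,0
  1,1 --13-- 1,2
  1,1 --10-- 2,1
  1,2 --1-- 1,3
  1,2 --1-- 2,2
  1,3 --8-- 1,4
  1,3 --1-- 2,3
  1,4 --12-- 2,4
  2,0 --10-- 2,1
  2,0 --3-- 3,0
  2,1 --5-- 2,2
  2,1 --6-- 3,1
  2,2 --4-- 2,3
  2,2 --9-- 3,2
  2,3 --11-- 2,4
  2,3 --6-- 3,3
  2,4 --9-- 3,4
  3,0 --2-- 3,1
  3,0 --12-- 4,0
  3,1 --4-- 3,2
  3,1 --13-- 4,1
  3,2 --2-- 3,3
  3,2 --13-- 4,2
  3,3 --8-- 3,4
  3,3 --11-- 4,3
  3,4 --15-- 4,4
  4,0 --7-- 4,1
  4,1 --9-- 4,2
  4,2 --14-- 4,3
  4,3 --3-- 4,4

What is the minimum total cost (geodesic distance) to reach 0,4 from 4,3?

Shortest path: 4,3 → 3,3 → 2,3 → 1,3 → 0,3 → 0,4, total weight = 33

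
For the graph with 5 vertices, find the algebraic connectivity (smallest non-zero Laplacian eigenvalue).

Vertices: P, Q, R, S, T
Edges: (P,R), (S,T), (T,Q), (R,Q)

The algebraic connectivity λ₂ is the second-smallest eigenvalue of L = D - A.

Degrees: deg(P) = 1, deg(Q) = 2, deg(R) = 2, deg(S) = 1, deg(T) = 2.
L = D − A with rows/columns ordered (P, Q, R, S, T):
  [ 1,  0, -1,  0,  0]
  [ 0,  2, -1,  0, -1]
  [-1, -1,  2,  0,  0]
  [ 0,  0,  0,  1, -1]
  [ 0, -1,  0, -1,  2]
Characteristic polynomial: det(λI − L) = λ(λ² − 3λ + 1)(λ² − 5λ + 5).
Roots: λ = 0; (λ² − 3λ + 1) = 0 ⇒ λ = (3 ± √5)/2 ≈ 0.382, 2.618; (λ² − 5λ + 5) = 0 ⇒ λ = (5 ± √5)/2 ≈ 1.382, 3.618.
(Check: the roots sum (with multiplicity) to 8, matching trace L = Σdeg = 2·4 = 8.)
Laplacian eigenvalues: [0.0, 0.382, 1.382, 2.618, 3.618]. Algebraic connectivity (smallest non-zero eigenvalue) = 0.382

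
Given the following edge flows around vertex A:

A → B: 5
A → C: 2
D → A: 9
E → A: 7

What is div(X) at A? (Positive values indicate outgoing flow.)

Divergence = sum of outgoing flows = 5 + 2 + (-9) + (-7) = -9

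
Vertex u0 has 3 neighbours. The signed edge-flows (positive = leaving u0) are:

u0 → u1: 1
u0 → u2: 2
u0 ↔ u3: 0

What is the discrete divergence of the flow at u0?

Divergence = sum of outgoing flows = 1 + 2 + 0 = 3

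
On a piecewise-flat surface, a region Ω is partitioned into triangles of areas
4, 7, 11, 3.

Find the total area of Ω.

4 + 7 + 11 + 3 = 25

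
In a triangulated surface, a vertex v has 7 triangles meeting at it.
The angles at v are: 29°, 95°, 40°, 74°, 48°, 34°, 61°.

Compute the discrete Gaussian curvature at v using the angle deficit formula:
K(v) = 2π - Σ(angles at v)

Sum of angles = 381°. K = 360° - 381° = -21° = -7π/60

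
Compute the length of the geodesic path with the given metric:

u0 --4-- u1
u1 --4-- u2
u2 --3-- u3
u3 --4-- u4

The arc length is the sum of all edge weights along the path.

Arc length = 4 + 4 + 3 + 4 = 15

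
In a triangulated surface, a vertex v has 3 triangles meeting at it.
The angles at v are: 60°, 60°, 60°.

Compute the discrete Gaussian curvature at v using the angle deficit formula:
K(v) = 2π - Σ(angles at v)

Sum of angles = 180°. K = 360° - 180° = 180°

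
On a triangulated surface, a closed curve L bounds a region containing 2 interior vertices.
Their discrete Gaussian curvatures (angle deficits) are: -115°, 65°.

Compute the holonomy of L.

Holonomy = total enclosed curvature = (-115°) + 65° = -50°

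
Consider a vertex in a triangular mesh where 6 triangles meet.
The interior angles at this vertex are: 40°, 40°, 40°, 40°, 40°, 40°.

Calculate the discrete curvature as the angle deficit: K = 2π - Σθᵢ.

Sum of angles = 240°. K = 360° - 240° = 120°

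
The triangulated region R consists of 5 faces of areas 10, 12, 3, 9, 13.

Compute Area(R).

10 + 12 + 3 + 9 + 13 = 47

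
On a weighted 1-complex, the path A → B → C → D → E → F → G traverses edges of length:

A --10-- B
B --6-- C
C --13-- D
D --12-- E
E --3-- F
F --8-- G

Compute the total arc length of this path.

Arc length = 10 + 6 + 13 + 12 + 3 + 8 = 52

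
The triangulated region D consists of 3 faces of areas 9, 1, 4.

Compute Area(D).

9 + 1 + 4 = 14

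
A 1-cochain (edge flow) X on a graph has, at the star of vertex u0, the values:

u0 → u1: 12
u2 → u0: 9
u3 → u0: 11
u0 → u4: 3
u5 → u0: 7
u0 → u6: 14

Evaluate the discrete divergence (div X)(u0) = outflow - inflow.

Divergence = sum of outgoing flows = 12 + (-9) + (-11) + 3 + (-7) + 14 = 2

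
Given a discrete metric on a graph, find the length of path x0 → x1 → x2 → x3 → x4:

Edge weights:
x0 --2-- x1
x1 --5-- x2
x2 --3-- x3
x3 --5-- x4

Arc length = 2 + 5 + 3 + 5 = 15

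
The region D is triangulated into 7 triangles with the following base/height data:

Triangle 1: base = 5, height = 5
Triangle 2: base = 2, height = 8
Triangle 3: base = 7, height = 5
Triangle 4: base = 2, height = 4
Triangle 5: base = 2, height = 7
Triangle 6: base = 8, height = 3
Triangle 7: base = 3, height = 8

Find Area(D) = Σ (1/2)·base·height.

(1/2)×5×5 + (1/2)×2×8 + (1/2)×7×5 + (1/2)×2×4 + (1/2)×2×7 + (1/2)×8×3 + (1/2)×3×8 = 73.0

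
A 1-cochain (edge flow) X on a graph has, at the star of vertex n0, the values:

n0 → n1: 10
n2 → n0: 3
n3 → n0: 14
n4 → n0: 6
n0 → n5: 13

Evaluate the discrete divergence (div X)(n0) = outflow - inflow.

Divergence = sum of outgoing flows = 10 + (-3) + (-14) + (-6) + 13 = 0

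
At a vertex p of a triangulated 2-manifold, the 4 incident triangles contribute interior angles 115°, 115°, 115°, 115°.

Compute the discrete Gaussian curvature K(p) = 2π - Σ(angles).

Sum of angles = 460°. K = 360° - 460° = -100°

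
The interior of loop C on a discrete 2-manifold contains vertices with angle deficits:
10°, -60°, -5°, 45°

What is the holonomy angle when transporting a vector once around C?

Holonomy = total enclosed curvature = 10° + (-60°) + (-5°) + 45° = -10°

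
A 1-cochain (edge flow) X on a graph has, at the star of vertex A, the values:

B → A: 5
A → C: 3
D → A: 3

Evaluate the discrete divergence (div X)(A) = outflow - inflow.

Divergence = sum of outgoing flows = (-5) + 3 + (-3) = -5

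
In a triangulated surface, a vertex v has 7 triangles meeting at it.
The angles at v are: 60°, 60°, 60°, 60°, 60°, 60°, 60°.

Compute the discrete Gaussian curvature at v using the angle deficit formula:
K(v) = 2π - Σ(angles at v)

Sum of angles = 420°. K = 360° - 420° = -60° = -π/3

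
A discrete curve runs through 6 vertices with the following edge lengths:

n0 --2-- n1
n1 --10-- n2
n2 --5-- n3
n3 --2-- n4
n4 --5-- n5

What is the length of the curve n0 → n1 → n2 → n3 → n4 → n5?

Arc length = 2 + 10 + 5 + 2 + 5 = 24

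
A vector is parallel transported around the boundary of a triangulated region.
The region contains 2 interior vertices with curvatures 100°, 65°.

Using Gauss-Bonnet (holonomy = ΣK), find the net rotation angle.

Holonomy = total enclosed curvature = 100° + 65° = 165°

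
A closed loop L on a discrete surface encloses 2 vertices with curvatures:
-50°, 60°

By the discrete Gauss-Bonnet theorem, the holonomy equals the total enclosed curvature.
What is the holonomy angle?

Holonomy = total enclosed curvature = (-50°) + 60° = 10°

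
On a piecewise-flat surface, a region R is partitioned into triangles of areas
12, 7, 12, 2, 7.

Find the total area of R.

12 + 7 + 12 + 2 + 7 = 40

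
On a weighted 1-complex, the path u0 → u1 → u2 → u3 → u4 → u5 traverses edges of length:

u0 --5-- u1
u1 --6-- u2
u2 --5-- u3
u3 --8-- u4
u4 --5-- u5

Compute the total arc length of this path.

Arc length = 5 + 6 + 5 + 8 + 5 = 29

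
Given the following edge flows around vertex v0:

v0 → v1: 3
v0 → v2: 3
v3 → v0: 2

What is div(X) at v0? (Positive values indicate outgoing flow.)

Divergence = sum of outgoing flows = 3 + 3 + (-2) = 4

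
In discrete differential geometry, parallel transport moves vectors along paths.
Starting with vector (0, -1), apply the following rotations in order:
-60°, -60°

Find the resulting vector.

Total rotation: (-60°) + (-60°) = -120°. Final vector: (-0.8660, 0.5000)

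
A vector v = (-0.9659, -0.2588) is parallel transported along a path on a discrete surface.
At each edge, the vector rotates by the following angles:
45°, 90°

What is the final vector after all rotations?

Total rotation: 45° + 90° = 135°. Final vector: (0.8660, -0.5000)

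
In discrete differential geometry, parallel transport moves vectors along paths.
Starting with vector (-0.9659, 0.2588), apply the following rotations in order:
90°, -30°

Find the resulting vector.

Total rotation: 90° + (-30°) = 60°. Final vector: (-0.7071, -0.7071)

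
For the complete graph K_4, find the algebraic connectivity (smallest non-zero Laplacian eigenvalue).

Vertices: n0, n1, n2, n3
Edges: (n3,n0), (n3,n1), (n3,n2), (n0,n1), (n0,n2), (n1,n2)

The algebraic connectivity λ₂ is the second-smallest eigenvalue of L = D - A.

For the complete graph K_n, L = nI − J (J = all-ones matrix). J has eigenvalues n (once, eigenvector 𝟙) and 0 (multiplicity n−1), so L has eigenvalues 0 (once) and n (multiplicity n−1). Here n = 4: eigenvalue 0 once and 4 with multiplicity 3.
Laplacian eigenvalues: [0.0, 4.0, 4.0, 4.0]. Algebraic connectivity (smallest non-zero eigenvalue) = 4.0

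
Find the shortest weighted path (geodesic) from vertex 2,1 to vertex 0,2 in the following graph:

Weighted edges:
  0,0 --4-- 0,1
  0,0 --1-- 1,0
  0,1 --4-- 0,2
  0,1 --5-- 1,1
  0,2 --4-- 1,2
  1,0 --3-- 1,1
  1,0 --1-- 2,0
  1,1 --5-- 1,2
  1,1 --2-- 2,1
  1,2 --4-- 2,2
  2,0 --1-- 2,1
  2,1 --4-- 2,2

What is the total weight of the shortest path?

Shortest path: 2,1 → 1,1 → 0,1 → 0,2, total weight = 11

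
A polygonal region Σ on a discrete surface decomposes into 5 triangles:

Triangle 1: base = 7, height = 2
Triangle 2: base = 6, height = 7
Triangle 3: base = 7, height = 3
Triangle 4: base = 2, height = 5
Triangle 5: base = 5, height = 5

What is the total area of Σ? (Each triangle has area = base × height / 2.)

(1/2)×7×2 + (1/2)×6×7 + (1/2)×7×3 + (1/2)×2×5 + (1/2)×5×5 = 56.0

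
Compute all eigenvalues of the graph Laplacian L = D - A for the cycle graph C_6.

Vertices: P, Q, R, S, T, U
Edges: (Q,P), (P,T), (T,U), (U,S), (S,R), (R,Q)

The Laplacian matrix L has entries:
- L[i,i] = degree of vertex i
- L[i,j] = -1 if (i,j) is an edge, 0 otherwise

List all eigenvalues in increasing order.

The cycle graph C_n has Laplacian eigenvalues λ_k = 2 − 2cos(2πk/n), k = 0, 1, …, n−1. Here n = 6:
k=0: 2 − 2cos(0) = 0.0; k=1: 2 − 2cos(π/3) = 1.0; k=2: 2 − 2cos(2π/3) = 3.0; k=3: 2 − 2cos(π) = 4.0; k=4: 2 − 2cos(4π/3) = 3.0; k=5: 2 − 2cos(5π/3) = 1.0.
Laplacian eigenvalues (increasing order): [0.0, 1.0, 1.0, 3.0, 3.0, 4.0]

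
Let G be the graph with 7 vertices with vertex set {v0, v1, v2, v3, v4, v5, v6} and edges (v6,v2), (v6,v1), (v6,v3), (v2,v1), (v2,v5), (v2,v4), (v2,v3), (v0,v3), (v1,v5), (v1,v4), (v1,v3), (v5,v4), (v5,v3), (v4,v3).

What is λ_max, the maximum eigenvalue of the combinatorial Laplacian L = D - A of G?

Degrees: deg(v0) = 1, deg(v1) = 5, deg(v2) = 5, deg(v3) = 6, deg(v4) = 4, deg(v5) = 4, deg(v6) = 3.
L = D − A with rows/columns ordered (v0, v1, v2, v3, v4, v5, v6):
  [ 1,  0,  0, -1,  0,  0,  0]
  [ 0,  5, -1, -1, -1, -1, -1]
  [ 0, -1,  5, -1, -1, -1, -1]
  [-1, -1, -1,  6, -1, -1, -1]
  [ 0, -1, -1, -1,  4, -1,  0]
  [ 0, -1, -1, -1, -1,  4,  0]
  [ 0, -1, -1, -1,  0,  0,  3]
Characteristic polynomial: det(λI − L) = λ(λ − 1)(λ − 3)(λ − 5)(λ − 6)²(λ − 7).
Roots: λ = 0; (λ − 1) = 0 ⇒ λ = 1; (λ − 3) = 0 ⇒ λ = 3; (λ − 5) = 0 ⇒ λ = 5; (λ − 6) = 0 ⇒ λ = 6 (multiplicity 2); (λ − 7) = 0 ⇒ λ = 7.
(Check: the roots sum (with multiplicity) to 28, matching trace L = Σdeg = 2·14 = 28.)
Laplacian eigenvalues: [0.0, 1.0, 3.0, 5.0, 6.0, 6.0, 7.0]. Largest eigenvalue (spectral radius) = 7.0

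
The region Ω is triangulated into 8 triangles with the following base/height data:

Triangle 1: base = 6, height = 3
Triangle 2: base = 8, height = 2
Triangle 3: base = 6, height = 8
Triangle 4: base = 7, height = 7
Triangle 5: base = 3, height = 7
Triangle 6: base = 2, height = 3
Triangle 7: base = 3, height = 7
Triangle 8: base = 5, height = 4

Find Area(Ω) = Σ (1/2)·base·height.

(1/2)×6×3 + (1/2)×8×2 + (1/2)×6×8 + (1/2)×7×7 + (1/2)×3×7 + (1/2)×2×3 + (1/2)×3×7 + (1/2)×5×4 = 99.5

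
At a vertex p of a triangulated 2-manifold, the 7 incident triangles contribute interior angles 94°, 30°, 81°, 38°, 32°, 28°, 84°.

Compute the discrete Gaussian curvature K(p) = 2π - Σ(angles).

Sum of angles = 387°. K = 360° - 387° = -27° = -3π/20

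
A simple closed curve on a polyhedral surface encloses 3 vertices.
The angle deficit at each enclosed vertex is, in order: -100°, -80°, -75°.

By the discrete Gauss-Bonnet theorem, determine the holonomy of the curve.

Holonomy = total enclosed curvature = (-100°) + (-80°) + (-75°) = -255°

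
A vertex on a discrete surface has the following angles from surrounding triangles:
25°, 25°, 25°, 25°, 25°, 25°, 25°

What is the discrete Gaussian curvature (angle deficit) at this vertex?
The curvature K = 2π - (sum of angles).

Sum of angles = 175°. K = 360° - 175° = 185°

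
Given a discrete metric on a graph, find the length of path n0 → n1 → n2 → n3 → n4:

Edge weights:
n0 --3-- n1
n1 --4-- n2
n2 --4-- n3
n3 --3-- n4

Arc length = 3 + 4 + 4 + 3 = 14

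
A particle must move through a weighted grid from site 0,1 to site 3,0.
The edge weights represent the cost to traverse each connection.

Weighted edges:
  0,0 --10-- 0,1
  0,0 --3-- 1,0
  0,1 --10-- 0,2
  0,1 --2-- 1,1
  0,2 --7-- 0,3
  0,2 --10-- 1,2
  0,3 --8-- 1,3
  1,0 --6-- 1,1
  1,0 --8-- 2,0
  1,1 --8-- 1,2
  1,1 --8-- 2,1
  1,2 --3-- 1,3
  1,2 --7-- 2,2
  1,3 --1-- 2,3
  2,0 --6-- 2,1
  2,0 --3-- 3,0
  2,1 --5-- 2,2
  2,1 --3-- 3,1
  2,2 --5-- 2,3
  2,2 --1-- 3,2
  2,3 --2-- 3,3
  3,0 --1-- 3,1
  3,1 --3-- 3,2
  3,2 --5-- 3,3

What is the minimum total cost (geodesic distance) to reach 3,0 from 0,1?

Shortest path: 0,1 → 1,1 → 2,1 → 3,1 → 3,0, total weight = 14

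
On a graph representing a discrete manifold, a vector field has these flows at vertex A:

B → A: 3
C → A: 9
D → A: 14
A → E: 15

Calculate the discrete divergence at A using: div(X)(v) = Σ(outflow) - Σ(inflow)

Divergence = sum of outgoing flows = (-3) + (-9) + (-14) + 15 = -11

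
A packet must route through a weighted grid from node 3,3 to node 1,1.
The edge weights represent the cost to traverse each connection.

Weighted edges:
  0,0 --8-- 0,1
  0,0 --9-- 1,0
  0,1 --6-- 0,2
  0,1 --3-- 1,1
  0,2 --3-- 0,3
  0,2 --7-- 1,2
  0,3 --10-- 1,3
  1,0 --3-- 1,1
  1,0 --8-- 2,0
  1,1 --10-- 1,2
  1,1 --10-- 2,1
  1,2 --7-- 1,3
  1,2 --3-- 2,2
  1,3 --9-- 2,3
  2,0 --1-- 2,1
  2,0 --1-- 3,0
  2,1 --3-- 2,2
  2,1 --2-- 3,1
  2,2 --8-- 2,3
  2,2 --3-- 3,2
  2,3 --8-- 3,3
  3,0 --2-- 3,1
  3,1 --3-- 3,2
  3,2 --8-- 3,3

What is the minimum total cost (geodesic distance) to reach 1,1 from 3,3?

Shortest path: 3,3 → 3,2 → 3,1 → 2,1 → 1,1, total weight = 23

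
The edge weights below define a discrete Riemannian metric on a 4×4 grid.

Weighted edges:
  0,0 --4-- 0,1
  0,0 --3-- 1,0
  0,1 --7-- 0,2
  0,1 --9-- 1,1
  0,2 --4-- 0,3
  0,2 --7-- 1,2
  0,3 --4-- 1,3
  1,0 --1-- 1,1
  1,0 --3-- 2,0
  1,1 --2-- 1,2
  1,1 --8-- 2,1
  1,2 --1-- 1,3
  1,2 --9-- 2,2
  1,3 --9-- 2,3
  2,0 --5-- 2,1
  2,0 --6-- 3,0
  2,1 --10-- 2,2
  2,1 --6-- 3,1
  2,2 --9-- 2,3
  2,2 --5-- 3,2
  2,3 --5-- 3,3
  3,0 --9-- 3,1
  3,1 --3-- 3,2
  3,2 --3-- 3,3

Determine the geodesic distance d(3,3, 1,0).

Shortest path: 3,3 → 2,3 → 1,3 → 1,2 → 1,1 → 1,0, total weight = 18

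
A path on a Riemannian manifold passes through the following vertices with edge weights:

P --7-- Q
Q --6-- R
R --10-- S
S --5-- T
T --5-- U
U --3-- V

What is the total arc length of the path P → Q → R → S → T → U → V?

Arc length = 7 + 6 + 10 + 5 + 5 + 3 = 36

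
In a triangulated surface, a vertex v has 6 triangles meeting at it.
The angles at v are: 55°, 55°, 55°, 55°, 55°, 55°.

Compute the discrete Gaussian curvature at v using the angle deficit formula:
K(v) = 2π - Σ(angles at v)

Sum of angles = 330°. K = 360° - 330° = 30°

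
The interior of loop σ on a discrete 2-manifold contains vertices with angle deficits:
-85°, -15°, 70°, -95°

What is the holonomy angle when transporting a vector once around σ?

Holonomy = total enclosed curvature = (-85°) + (-15°) + 70° + (-95°) = -125°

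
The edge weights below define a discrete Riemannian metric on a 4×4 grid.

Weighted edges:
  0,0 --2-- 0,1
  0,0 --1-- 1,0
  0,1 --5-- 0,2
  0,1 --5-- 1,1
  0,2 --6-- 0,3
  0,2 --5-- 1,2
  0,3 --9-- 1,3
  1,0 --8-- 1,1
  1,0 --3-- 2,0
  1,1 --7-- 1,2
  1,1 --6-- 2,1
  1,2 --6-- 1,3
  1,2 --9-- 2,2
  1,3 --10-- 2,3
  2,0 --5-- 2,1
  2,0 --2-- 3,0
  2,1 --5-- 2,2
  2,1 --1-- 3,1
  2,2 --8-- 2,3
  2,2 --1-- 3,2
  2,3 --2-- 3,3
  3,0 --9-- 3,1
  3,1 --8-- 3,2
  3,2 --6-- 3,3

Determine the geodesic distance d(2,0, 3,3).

Shortest path: 2,0 → 2,1 → 2,2 → 3,2 → 3,3, total weight = 17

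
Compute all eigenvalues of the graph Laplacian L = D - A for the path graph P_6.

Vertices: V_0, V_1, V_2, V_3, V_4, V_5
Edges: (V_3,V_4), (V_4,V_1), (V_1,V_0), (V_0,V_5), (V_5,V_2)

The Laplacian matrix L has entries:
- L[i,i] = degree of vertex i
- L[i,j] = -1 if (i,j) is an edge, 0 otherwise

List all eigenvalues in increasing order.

The path graph P_n has Laplacian eigenvalues λ_k = 2 − 2cos(kπ/n), k = 0, 1, …, n−1. Here n = 6:
k=0: 2 − 2cos(0) = 0.0; k=1: 2 − 2cos(π/6) = 0.2679; k=2: 2 − 2cos(π/3) = 1.0; k=3: 2 − 2cos(π/2) = 2.0; k=4: 2 − 2cos(2π/3) = 3.0; k=5: 2 − 2cos(5π/6) = 3.7321.
Laplacian eigenvalues (increasing order): [0.0, 0.2679, 1.0, 2.0, 3.0, 3.7321]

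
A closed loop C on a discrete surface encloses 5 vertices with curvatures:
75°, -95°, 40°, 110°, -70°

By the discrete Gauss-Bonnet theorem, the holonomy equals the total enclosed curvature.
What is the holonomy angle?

Holonomy = total enclosed curvature = 75° + (-95°) + 40° + 110° + (-70°) = 60°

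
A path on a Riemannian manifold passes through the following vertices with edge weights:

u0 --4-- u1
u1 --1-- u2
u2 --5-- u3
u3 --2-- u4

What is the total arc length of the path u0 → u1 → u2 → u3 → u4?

Arc length = 4 + 1 + 5 + 2 = 12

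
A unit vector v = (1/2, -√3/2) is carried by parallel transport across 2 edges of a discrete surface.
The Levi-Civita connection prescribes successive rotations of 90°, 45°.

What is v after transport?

Total rotation: 90° + 45° = 135°. Final vector: (0.2588, 0.9659)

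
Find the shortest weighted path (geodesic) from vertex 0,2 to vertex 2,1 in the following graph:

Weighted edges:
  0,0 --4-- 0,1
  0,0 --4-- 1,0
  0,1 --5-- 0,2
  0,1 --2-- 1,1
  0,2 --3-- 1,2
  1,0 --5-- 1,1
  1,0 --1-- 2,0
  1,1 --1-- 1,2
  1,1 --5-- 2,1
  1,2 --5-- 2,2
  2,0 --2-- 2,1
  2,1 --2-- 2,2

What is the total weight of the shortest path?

Shortest path: 0,2 → 1,2 → 1,1 → 2,1, total weight = 9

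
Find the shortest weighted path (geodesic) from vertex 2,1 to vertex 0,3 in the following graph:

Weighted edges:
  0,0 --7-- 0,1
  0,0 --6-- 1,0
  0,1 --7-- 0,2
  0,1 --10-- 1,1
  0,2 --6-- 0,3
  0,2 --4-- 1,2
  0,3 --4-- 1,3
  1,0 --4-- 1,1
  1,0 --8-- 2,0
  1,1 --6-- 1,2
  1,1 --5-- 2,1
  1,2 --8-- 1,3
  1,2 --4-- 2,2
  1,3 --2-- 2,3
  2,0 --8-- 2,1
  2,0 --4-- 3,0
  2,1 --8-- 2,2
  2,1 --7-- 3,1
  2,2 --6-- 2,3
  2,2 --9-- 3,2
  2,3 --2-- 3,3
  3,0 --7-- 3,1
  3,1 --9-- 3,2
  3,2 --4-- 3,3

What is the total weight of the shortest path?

Shortest path: 2,1 → 2,2 → 2,3 → 1,3 → 0,3, total weight = 20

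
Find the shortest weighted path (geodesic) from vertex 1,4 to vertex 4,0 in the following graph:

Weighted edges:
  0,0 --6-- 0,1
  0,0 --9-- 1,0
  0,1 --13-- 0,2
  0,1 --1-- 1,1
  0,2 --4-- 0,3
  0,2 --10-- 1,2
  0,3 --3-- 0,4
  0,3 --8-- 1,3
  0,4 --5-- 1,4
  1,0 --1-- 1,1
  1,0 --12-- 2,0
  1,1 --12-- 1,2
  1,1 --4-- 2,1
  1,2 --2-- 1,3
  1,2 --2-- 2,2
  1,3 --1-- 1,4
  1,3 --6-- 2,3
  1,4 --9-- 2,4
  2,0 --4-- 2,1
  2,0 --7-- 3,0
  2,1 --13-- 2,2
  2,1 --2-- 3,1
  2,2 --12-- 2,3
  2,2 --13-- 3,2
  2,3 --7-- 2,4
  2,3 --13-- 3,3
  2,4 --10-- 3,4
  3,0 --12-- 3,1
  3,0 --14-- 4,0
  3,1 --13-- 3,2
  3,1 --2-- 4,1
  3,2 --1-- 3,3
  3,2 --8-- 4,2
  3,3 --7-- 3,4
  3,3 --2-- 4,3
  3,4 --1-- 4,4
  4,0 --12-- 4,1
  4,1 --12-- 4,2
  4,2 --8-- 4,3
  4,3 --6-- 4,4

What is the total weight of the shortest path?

Shortest path: 1,4 → 1,3 → 1,2 → 2,2 → 2,1 → 3,1 → 4,1 → 4,0, total weight = 34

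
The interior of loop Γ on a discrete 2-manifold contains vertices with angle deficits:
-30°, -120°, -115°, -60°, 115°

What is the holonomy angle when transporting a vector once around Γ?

Holonomy = total enclosed curvature = (-30°) + (-120°) + (-115°) + (-60°) + 115° = -210°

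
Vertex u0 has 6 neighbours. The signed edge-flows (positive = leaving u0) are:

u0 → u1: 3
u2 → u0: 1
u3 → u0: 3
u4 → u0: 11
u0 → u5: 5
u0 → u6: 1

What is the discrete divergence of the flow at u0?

Divergence = sum of outgoing flows = 3 + (-1) + (-3) + (-11) + 5 + 1 = -6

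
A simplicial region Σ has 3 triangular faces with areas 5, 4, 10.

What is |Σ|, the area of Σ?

5 + 4 + 10 = 19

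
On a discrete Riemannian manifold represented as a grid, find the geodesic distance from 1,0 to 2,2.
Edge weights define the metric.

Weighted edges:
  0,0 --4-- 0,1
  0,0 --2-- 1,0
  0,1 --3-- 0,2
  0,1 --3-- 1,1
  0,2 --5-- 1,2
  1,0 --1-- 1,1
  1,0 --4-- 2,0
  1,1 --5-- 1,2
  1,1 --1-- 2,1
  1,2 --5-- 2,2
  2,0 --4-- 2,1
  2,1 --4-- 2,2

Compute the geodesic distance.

Shortest path: 1,0 → 1,1 → 2,1 → 2,2, total weight = 6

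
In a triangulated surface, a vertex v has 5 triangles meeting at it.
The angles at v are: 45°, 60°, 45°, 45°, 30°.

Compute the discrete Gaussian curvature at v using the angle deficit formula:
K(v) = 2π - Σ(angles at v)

Sum of angles = 225°. K = 360° - 225° = 135°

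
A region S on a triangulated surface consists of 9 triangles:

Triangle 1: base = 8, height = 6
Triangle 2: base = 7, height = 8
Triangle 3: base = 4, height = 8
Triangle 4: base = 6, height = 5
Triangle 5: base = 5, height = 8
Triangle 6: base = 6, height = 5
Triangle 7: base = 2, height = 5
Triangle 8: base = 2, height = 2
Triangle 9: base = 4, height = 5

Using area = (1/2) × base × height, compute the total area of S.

(1/2)×8×6 + (1/2)×7×8 + (1/2)×4×8 + (1/2)×6×5 + (1/2)×5×8 + (1/2)×6×5 + (1/2)×2×5 + (1/2)×2×2 + (1/2)×4×5 = 135.0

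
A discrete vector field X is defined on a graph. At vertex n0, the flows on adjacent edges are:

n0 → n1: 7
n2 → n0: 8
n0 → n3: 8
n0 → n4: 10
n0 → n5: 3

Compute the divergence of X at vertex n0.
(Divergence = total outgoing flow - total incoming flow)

Divergence = sum of outgoing flows = 7 + (-8) + 8 + 10 + 3 = 20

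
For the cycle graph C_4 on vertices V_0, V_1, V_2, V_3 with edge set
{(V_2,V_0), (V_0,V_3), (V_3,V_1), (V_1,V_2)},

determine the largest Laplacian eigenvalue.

The cycle graph C_n has Laplacian eigenvalues λ_k = 2 − 2cos(2πk/n), k = 0, 1, …, n−1. Here n = 4:
k=0: 2 − 2cos(0) = 0.0; k=1: 2 − 2cos(π/2) = 2.0; k=2: 2 − 2cos(π) = 4.0; k=3: 2 − 2cos(3π/2) = 2.0.
Laplacian eigenvalues: [0.0, 2.0, 2.0, 4.0]. Largest eigenvalue (spectral radius) = 4.0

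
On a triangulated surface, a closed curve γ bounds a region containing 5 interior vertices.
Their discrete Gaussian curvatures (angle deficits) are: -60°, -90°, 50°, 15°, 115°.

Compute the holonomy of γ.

Holonomy = total enclosed curvature = (-60°) + (-90°) + 50° + 15° + 115° = 30°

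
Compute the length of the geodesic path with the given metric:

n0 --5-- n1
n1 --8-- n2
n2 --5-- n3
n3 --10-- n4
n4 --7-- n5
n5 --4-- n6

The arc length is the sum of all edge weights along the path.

Arc length = 5 + 8 + 5 + 10 + 7 + 4 = 39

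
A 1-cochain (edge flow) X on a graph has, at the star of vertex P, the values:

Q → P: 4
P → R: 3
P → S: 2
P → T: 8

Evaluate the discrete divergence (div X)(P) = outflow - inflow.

Divergence = sum of outgoing flows = (-4) + 3 + 2 + 8 = 9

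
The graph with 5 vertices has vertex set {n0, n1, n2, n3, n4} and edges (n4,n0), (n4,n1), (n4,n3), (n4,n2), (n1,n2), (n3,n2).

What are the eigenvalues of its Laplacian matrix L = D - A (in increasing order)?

Degrees: deg(n0) = 1, deg(n1) = 2, deg(n2) = 3, deg(n3) = 2, deg(n4) = 4.
L = D − A with rows/columns ordered (n0, n1, n2, n3, n4):
  [ 1,  0,  0,  0, -1]
  [ 0,  2, -1,  0, -1]
  [ 0, -1,  3, -1, -1]
  [ 0,  0, -1,  2, -1]
  [-1, -1, -1, -1,  4]
Characteristic polynomial: det(λI − L) = λ(λ − 1)(λ − 2)(λ − 4)(λ − 5).
Roots: λ = 0; (λ − 1) = 0 ⇒ λ = 1; (λ − 2) = 0 ⇒ λ = 2; (λ − 4) = 0 ⇒ λ = 4; (λ − 5) = 0 ⇒ λ = 5.
(Check: the roots sum (with multiplicity) to 12, matching trace L = Σdeg = 2·6 = 12.)
Laplacian eigenvalues (increasing order): [0.0, 1.0, 2.0, 4.0, 5.0]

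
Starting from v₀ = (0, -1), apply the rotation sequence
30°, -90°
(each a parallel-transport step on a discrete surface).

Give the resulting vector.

Total rotation: 30° + (-90°) = -60°. Final vector: (-0.8660, -0.5000)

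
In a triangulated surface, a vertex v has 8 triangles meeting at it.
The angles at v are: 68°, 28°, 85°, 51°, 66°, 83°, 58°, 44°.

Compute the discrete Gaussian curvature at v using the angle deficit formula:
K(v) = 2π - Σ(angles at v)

Sum of angles = 483°. K = 360° - 483° = -123° = -41π/60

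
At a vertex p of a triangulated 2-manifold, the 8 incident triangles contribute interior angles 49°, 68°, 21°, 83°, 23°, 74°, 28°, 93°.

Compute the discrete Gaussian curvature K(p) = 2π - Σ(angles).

Sum of angles = 439°. K = 360° - 439° = -79° = -79π/180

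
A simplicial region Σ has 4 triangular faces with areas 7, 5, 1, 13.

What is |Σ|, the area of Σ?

7 + 5 + 1 + 13 = 26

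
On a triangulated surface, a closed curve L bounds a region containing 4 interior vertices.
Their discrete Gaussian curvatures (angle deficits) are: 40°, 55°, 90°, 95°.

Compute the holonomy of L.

Holonomy = total enclosed curvature = 40° + 55° + 90° + 95° = 280°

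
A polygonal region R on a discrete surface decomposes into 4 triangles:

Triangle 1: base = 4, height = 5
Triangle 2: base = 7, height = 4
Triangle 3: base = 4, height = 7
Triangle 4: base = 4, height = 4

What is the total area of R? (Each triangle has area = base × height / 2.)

(1/2)×4×5 + (1/2)×7×4 + (1/2)×4×7 + (1/2)×4×4 = 46.0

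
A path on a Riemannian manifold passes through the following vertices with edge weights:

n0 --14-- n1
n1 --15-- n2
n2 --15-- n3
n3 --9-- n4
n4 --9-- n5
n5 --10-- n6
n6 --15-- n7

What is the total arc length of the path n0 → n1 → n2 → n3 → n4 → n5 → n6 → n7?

Arc length = 14 + 15 + 15 + 9 + 9 + 10 + 15 = 87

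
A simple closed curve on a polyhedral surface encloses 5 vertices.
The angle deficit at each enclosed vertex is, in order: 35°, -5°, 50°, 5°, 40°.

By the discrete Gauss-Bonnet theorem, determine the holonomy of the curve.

Holonomy = total enclosed curvature = 35° + (-5°) + 50° + 5° + 40° = 125°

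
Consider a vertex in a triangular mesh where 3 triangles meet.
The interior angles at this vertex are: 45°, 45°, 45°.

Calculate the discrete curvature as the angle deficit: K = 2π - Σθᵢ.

Sum of angles = 135°. K = 360° - 135° = 225°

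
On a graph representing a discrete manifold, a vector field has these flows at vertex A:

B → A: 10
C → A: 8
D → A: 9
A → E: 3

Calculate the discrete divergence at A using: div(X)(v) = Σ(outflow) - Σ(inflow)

Divergence = sum of outgoing flows = (-10) + (-8) + (-9) + 3 = -24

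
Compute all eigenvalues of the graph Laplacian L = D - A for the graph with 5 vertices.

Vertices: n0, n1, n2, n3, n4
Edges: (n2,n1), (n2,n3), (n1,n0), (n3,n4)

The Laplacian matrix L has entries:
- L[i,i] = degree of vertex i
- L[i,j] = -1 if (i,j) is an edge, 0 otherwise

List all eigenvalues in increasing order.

Degrees: deg(n0) = 1, deg(n1) = 2, deg(n2) = 2, deg(n3) = 2, deg(n4) = 1.
L = D − A with rows/columns ordered (n0, n1, n2, n3, n4):
  [ 1, -1,  0,  0,  0]
  [-1,  2, -1,  0,  0]
  [ 0, -1,  2, -1,  0]
  [ 0,  0, -1,  2, -1]
  [ 0,  0,  0, -1,  1]
Characteristic polynomial: det(λI − L) = λ(λ² − 3λ + 1)(λ² − 5λ + 5).
Roots: λ = 0; (λ² − 3λ + 1) = 0 ⇒ λ = (3 ± √5)/2 ≈ 0.382, 2.618; (λ² − 5λ + 5) = 0 ⇒ λ = (5 ± √5)/2 ≈ 1.382, 3.618.
(Check: the roots sum (with multiplicity) to 8, matching trace L = Σdeg = 2·4 = 8.)
Laplacian eigenvalues (increasing order): [0.0, 0.382, 1.382, 2.618, 3.618]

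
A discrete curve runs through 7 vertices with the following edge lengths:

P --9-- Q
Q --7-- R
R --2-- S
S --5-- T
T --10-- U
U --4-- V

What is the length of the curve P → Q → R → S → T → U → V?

Arc length = 9 + 7 + 2 + 5 + 10 + 4 = 37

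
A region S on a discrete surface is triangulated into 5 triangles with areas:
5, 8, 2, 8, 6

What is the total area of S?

5 + 8 + 2 + 8 + 6 = 29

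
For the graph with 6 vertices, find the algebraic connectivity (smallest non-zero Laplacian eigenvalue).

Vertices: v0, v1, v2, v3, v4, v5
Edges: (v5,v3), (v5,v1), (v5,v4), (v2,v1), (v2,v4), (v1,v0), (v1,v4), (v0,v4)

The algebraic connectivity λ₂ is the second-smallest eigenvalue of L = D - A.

Degrees: deg(v0) = 2, deg(v1) = 4, deg(v2) = 2, deg(v3) = 1, deg(v4) = 4, deg(v5) = 3.
L = D − A with rows/columns ordered (v0, v1, v2, v3, v4, v5):
  [ 2, -1,  0,  0, -1,  0]
  [-1,  4, -1,  0, -1, -1]
  [ 0, -1,  2,  0, -1,  0]
  [ 0,  0,  0,  1,  0, -1]
  [-1, -1, -1,  0,  4, -1]
  [ 0, -1,  0, -1, -1,  3]
Characteristic polynomial: det(λI − L) = λ(λ² − 6λ + 4)(λ − 2)(λ − 3)(λ − 5).
Roots: λ = 0; (λ² − 6λ + 4) = 0 ⇒ λ = 3 ± √5 ≈ 0.7639, 5.2361; (λ − 2) = 0 ⇒ λ = 2; (λ − 3) = 0 ⇒ λ = 3; (λ − 5) = 0 ⇒ λ = 5.
(Check: the roots sum (with multiplicity) to 16, matching trace L = Σdeg = 2·8 = 16.)
Laplacian eigenvalues: [0.0, 0.7639, 2.0, 3.0, 5.0, 5.2361]. Algebraic connectivity (smallest non-zero eigenvalue) = 0.7639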